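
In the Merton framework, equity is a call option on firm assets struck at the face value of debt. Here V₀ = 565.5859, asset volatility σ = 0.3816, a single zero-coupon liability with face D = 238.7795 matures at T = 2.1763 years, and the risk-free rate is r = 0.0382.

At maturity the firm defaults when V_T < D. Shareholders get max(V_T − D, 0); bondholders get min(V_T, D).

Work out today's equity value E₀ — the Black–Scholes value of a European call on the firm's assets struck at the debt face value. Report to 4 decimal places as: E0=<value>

Work the structural quantities from V₀ = 565.5859 against face 238.7795:
d₁ = [ln(V₀/D) + (r + σ²/2)T] / (σ√T)
   = [ln(565.5859/238.7795) + (0.0382 + 0.5·0.3816²)·2.1763] / (0.3816·√2.1763)
   = [0.862322 + 0.241589] / 0.562947 = 1.960949
d₂ = d₁ − σ√T = 1.960949 − 0.562947 = 1.398002
N(d₁) = 0.975058,  N(d₂) = 0.918944,  e^(−rT) = 0.920227
E₀ = V₀·N(d₁) − D·e^(−rT)·N(d₂)
   = 565.5859·0.975058 − 238.7795·0.920227·0.918944 = 349.557995

E0=349.5580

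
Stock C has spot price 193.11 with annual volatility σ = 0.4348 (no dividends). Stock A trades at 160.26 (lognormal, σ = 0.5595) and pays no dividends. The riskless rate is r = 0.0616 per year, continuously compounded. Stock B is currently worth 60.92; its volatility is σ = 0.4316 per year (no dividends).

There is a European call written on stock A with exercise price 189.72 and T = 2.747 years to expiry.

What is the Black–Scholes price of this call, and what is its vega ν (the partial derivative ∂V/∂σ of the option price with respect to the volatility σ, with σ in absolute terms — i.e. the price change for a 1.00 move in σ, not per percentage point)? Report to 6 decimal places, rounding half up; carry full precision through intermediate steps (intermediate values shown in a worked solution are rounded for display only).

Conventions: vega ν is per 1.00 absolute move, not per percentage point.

σ√T = 0.5595·√2.747 = 0.927320
d₁ = (ln(S/K) + (r+σ²/2)T) / (σ√T) = (ln(160.26/189.72) + (0.0616+0.5595²/2)·2.747) / 0.927320 = (-0.168752 + 0.599176) / 0.927320 = 0.464159
d₂ = d₁ − σ√T = 0.464159 − 0.927320 = -0.463160
e^{−rT} = 0.844327
N(d₁) = 0.678733,  N(d₂) = 0.321625
Call price V = S·N(d₁) − K·e^{−rT}·N(d₂) = 108.773792 − 51.519714 = 57.254078
φ(d₁) = (1/√(2π))·e^{−d₁²/2} = 0.358201
ν = S·φ(d₁)·√T = 95.144011

price = 57.254078
ν = 95.144011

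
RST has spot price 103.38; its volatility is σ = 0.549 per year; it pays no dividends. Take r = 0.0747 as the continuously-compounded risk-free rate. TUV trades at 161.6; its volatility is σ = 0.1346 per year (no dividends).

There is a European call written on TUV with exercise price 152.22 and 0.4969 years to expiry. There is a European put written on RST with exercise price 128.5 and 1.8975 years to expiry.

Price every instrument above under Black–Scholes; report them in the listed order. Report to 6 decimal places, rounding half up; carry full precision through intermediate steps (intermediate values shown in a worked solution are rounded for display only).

price(TUV call K=152.22) = 16.093889
price(RST put K=128.5) = 35.881273

[TUV call K=152.22]
σ√T = 0.1346·√0.4969 = 0.094881
d₁ = (ln(S/K) + (r+σ²/2)T) / (σ√T) = (ln(161.6/152.22) + (0.0747+0.1346²/2)·0.4969) / 0.094881 = (0.059797 + 0.041620) / 0.094881 = 1.068885
d₂ = d₁ − σ√T = 1.068885 − 0.094881 = 0.974004
e^{−rT} = 0.963562
N(d₁) = 0.857439,  N(d₂) = 0.834973
price = S·N(d₁) − K·e^{−rT}·N(d₂) = 138.562181 − 122.468291 = 16.093889
[RST put K=128.5]
σ√T = 0.549·√1.8975 = 0.756246
d₁ = (ln(S/K) + (r+σ²/2)T) / (σ√T) = (ln(103.38/128.5) + (0.0747+0.549²/2)·1.8975) / 0.756246 = (-0.217517 + 0.427697) / 0.756246 = 0.277925
d₂ = d₁ − σ√T = 0.277925 − 0.756246 = -0.478321
e^{−rT} = 0.867844
N(−d₁) = 0.390535,  N(−d₂) = 0.683789
price = K·e^{−rT}·N(−d₂) − S·N(−d₁) = 76.254761 − 40.373488 = 35.881273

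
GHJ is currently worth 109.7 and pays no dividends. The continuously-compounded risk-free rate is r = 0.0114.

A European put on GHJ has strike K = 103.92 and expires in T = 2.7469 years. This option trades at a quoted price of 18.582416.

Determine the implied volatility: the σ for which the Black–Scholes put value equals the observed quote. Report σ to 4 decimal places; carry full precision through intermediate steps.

sigma = 0.3320

At σ = 0.3320 the Black–Scholes value reproduces the quote:
σ√T = 0.332·√2.7469 = 0.550249
d₁ = (ln(S/K) + (r+σ²/2)T) / (σ√T) = (ln(109.7/103.92) + (0.0114+0.332²/2)·2.7469) / 0.550249 = (0.054128 + 0.182702) / 0.550249 = 0.430405
d₂ = d₁ − σ√T = 0.430405 − 0.550249 = -0.119845
e^{−rT} = 0.969171
N(−d₁) = 0.333451,  N(−d₂) = 0.547697
V = K·e^{−rT}·N(−d₂) − S·N(−d₁) = 55.161957 − 36.579541 = 18.582416 (the quoted price), and the Black–Scholes price is strictly increasing in σ, so σ is unique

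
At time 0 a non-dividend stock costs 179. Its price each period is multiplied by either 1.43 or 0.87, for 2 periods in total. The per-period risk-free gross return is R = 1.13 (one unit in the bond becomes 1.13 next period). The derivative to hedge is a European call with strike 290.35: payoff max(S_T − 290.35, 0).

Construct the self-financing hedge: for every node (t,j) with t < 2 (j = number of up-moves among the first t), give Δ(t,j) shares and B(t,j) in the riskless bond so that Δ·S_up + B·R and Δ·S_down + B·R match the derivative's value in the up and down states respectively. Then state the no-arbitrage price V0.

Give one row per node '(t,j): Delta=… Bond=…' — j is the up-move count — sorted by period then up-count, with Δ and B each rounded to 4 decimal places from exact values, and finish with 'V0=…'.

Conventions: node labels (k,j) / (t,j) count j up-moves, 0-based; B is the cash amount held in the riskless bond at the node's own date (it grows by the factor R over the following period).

No-arbitrage ⇒ martingale measure with p* = (R−d)/(u−d) = 0.4643.
Terminal payoffs: V(2,0)=0.0000, V(2,1)=0.0000, V(2,2)=75.6871
Node (1,0) S=155.7300: V=(p*·0.0000+(1−p*)·0.0000)/1.13=0.0000; Δ=(0.0000−0.0000)/(222.6939−135.4851)=0.0000; B=V−Δ·S=0.0000
Node (1,1) S=255.9700: V=(p*·75.6871+(1−p*)·0.0000)/1.13=31.0977; Δ=(75.6871−0.0000)/(366.0371−222.6939)=0.5280; B=V−Δ·S=-104.0578
Node (0,0) S=179.0000: V=(p*·31.0977+(1−p*)·0.0000)/1.13=12.7772; Δ=(31.0977−0.0000)/(255.9700−155.7300)=0.3102; B=V−Δ·S=-42.7545
Check: Δ(0,0)·S0 + B(0,0) = 12.7772 = V0.

(0,0): Delta=0.3102 Bond=-42.7545
(1,0): Delta=0.0000 Bond=0.0000
(1,1): Delta=0.5280 Bond=-104.0578
V0=12.7772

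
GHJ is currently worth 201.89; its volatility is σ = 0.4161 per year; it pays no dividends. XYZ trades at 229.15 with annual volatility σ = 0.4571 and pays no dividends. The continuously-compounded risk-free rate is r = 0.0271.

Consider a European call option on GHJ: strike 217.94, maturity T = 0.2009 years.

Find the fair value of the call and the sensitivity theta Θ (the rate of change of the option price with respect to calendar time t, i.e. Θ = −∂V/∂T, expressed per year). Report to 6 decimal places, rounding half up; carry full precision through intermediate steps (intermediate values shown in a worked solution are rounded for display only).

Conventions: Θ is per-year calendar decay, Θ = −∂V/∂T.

σ√T = 0.4161·√0.2009 = 0.186504
d₁ = (ln(S/K) + (r+σ²/2)T) / (σ√T) = (ln(201.89/217.94) + (0.0271+0.4161²/2)·0.2009) / 0.186504 = (-0.076497 + 0.022836) / 0.186504 = -0.287718
d₂ = d₁ − σ√T = -0.287718 − 0.186504 = -0.474222
e^{−rT} = 0.994570
N(d₁) = 0.386781,  N(d₂) = 0.317671
Call price V = S·N(d₁) − K·e^{−rT}·N(d₂) = 78.087246 − 68.857250 = 9.229996
φ(d₁) = (1/√(2π))·e^{−d₁²/2} = 0.382767
Θ = −S·φ(d₁)·σ/(2√T) − r·K·e^{−rT}·N(d₂) = −35.869619 − 1.866031 = -37.735651

price = 9.229996
Θ = -37.735651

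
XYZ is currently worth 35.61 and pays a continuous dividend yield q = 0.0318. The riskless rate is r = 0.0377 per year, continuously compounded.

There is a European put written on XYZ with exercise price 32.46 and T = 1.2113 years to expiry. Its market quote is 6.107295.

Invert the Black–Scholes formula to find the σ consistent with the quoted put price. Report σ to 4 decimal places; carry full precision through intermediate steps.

sigma = 0.5403

At σ = 0.5403 the Black–Scholes value reproduces the quote:
σ√T = 0.5403·√1.2113 = 0.594649
d₁ = (ln(S/K) + (r−q+σ²/2)T) / (σ√T) = (ln(35.61/32.46) + (0.0377−0.0318+0.5403²/2)·1.2113) / 0.594649 = (0.092618 + 0.183950) / 0.594649 = 0.465095
d₂ = d₁ − σ√T = 0.465095 − 0.594649 = -0.129554
e^{−rT} = 0.955361
e^{−qT} = 0.962213
N(−d₁) = 0.320932,  N(−d₂) = 0.551540
V = K·e^{−rT}·N(−d₂) − S·e^{−qT}·N(−d₁) = 17.103828 − 10.996534 = 6.107295 (the observed quote) — the price is monotone increasing in volatility, hence this σ is the only solution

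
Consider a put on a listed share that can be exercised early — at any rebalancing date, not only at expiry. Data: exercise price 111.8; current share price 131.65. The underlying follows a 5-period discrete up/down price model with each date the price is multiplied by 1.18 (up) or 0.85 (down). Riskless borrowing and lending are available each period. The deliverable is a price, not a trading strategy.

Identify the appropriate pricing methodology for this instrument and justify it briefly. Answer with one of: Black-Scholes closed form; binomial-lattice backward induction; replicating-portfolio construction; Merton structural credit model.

Key observation: with exercise allowed before expiry on a discrete up/down model (5 steps from spot 131.65), the strike-111.8 put's value must be rolled back through the tree testing early exercise at each node.

framework: binomial-lattice backward induction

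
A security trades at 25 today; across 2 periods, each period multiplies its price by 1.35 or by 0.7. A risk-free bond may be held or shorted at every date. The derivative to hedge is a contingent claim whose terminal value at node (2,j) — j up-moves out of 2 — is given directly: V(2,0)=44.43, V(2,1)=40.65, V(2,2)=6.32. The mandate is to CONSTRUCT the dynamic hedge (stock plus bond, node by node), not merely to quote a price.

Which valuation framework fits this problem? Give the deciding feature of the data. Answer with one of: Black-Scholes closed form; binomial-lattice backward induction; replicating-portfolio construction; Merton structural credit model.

framework: replicating-portfolio construction

Key observation: since the answer must list Δ and B at each node of the 1.35/0.7 lattice on 25, the replicating-portfolio method — solving the two-state system at every node — is the one that applies.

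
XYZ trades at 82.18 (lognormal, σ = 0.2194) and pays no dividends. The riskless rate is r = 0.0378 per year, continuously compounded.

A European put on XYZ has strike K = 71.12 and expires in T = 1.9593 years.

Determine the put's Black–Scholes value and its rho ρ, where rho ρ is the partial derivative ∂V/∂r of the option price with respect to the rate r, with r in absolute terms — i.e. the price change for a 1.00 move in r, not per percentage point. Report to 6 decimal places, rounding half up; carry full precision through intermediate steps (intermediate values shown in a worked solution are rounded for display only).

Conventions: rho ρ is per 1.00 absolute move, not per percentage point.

σ√T = 0.2194·√1.9593 = 0.307105
d₁ = (ln(S/K) + (r+σ²/2)T) / (σ√T) = (ln(82.18/71.12) + (0.0378+0.2194²/2)·1.9593) / 0.307105 = (0.144543 + 0.121218) / 0.307105 = 0.865377
d₂ = d₁ − σ√T = 0.865377 − 0.307105 = 0.558272
e^{−rT} = 0.928615
N(−d₁) = 0.193416,  N(−d₂) = 0.288329
Put price V = K·e^{−rT}·N(−d₂) − S·N(−d₁) = 19.042159 − 15.894925 = 3.147234
ρ = −K·T·e^{−rT}·N(−d₂) = -37.309302

price = 3.147234
ρ = -37.309302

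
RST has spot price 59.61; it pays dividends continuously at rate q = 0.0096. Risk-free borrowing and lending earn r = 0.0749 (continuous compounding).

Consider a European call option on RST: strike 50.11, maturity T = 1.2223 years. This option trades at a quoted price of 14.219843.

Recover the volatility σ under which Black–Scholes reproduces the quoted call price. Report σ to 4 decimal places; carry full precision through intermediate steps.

sigma = 0.2249

At σ = 0.2249 the Black–Scholes value reproduces the quote:
σ√T = 0.2249·√1.2223 = 0.248644
d₁ = (ln(S/K) + (r−q+σ²/2)T) / (σ√T) = (ln(59.61/50.11) + (0.0749−0.0096+0.2249²/2)·1.2223) / 0.248644 = (0.173603 + 0.110728) / 0.248644 = 1.143525
d₂ = d₁ − σ√T = 1.143525 − 0.248644 = 0.894881
e^{−rT} = 0.912515
e^{−qT} = 0.988334
N(d₁) = 0.873590,  N(d₂) = 0.814575
V = S·e^{−qT}·N(d₁) − K·e^{−rT}·N(d₂) = 51.467204 − 37.247361 = 14.219843 (the quoted price), and the Black–Scholes price is strictly increasing in σ, so σ is unique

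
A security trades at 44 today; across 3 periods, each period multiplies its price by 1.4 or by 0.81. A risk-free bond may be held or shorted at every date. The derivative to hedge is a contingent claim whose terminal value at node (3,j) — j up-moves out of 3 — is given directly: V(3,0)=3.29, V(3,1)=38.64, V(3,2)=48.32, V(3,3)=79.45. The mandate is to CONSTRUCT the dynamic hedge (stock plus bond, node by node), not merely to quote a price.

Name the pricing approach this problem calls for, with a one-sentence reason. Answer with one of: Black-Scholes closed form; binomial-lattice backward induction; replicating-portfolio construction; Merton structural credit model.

framework: replicating-portfolio construction

Key observation: since the answer must list Δ and B at each node of the 1.4/0.81 lattice on 44, the replicating-portfolio method — solving the two-state system at every node — is the one that applies.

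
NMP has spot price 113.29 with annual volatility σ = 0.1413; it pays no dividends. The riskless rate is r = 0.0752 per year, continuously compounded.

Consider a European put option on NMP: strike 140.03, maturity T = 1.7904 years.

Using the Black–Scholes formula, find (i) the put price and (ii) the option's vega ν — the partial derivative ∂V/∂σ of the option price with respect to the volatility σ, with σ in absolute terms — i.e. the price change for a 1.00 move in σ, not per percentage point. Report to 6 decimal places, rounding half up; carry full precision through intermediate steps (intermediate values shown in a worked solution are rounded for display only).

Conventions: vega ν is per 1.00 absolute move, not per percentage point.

price = 14.153874
ν = 57.563504

σ√T = 0.1413·√1.7904 = 0.189068
d₁ = (ln(S/K) + (r+σ²/2)T) / (σ√T) = (ln(113.29/140.03) + (0.0752+0.1413²/2)·1.7904) / 0.189068 = (-0.211906 + 0.152511) / 0.189068 = -0.314144
d₂ = d₁ − σ√T = -0.314144 − 0.189068 = -0.503211
e^{−rT} = 0.874032
N(−d₁) = 0.623294,  N(−d₂) = 0.692592
Put price V = K·e^{−rT}·N(−d₂) − S·N(−d₁) = 84.766859 − 70.612985 = 14.153874
φ(d₁) = (1/√(2π))·e^{−d₁²/2} = 0.379735
ν = S·φ(d₁)·√T = 57.563504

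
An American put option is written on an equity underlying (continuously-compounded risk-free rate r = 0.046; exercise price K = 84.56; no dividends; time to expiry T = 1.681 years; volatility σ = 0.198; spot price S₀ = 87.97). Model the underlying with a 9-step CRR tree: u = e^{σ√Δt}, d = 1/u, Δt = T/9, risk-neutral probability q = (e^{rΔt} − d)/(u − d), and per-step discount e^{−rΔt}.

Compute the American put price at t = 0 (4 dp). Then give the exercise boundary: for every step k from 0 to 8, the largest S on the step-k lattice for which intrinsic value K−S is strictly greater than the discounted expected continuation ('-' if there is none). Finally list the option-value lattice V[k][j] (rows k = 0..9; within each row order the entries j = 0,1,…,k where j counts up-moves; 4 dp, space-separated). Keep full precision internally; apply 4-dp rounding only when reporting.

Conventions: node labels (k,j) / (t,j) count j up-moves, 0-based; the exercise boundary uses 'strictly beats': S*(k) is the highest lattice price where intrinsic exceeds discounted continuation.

Δt=0.18678  u=1.08934  d=0.91799  q=0.52898  discount=0.99145
step 9 (expiry): payoffs max(K−S,0) = 43.8345 36.2327 27.2119 16.5073 3.8046 0.0000 0.0000 0.0000 0.0000 0.0000
step 8: (k=8,j=0): S=44.3639, K−S=40.1961, hold=39.4727 ⇒ V=40.1961 exercise | (k=8,j=1): S=52.6449, K−S=31.9151, hold=31.1917 ⇒ V=31.9151 exercise | (k=8,j=2): S=62.4715, K−S=22.0885, hold=21.3651 ⇒ V=22.0885 exercise | (k=8,j=3): S=74.1325, K−S=10.4275, hold=9.7041 ⇒ V=10.4275 exercise | (k=8,j=4): S=87.9700, K−S=0.0000, hold=1.7767 ⇒ V=1.7767 continue | (k=8,j=5): S=104.3905, K−S=0.0000, hold=0.0000 ⇒ V=0.0000 continue | (k=8,j=6): S=123.8760, K−S=0.0000, hold=0.0000 ⇒ V=0.0000 continue | (k=8,j=7): S=146.9986, K−S=0.0000, hold=0.0000 ⇒ V=0.0000 continue | (k=8,j=8): S=174.4374, K−S=0.0000, hold=0.0000 ⇒ V=0.0000 continue  boundary S*=74.1325
step 7: (k=7,j=0): S=48.3273, K−S=36.2327, hold=35.5093 ⇒ V=36.2327 exercise | (k=7,j=1): S=57.3481, K−S=27.2119, hold=26.4885 ⇒ V=27.2119 exercise | (k=7,j=2): S=68.0527, K−S=16.5073, hold=15.7839 ⇒ V=16.5073 exercise | (k=7,j=3): S=80.7554, K−S=3.8046, hold=5.8014 ⇒ V=5.8014 continue | (k=7,j=4): S=95.8292, K−S=0.0000, hold=0.8297 ⇒ V=0.8297 continue | (k=7,j=5): S=113.7166, K−S=0.0000, hold=0.0000 ⇒ V=0.0000 continue | (k=7,j=6): S=134.9429, K−S=0.0000, hold=0.0000 ⇒ V=0.0000 continue | (k=7,j=7): S=160.1314, K−S=0.0000, hold=0.0000 ⇒ V=0.0000 continue  boundary S*=68.0527
step 6: (k=6,j=0): S=52.6449, K−S=31.9151, hold=31.1917 ⇒ V=31.9151 exercise | (k=6,j=1): S=62.4715, K−S=22.0885, hold=21.3651 ⇒ V=22.0885 exercise | (k=6,j=2): S=74.1325, K−S=10.4275, hold=10.7514 ⇒ V=10.7514 continue | (k=6,j=3): S=87.9700, K−S=0.0000, hold=3.1444 ⇒ V=3.1444 continue | (k=6,j=4): S=104.3905, K−S=0.0000, hold=0.3875 ⇒ V=0.3875 continue | (k=6,j=5): S=123.8760, K−S=0.0000, hold=0.0000 ⇒ V=0.0000 continue | (k=6,j=6): S=146.9986, K−S=0.0000, hold=0.0000 ⇒ V=0.0000 continue  boundary S*=62.4715
step 5: (k=5,j=0): S=57.3481, K−S=27.2119, hold=26.4885 ⇒ V=27.2119 exercise | (k=5,j=1): S=68.0527, K−S=16.5073, hold=15.9537 ⇒ V=16.5073 exercise | (k=5,j=2): S=80.7554, K−S=3.8046, hold=6.6699 ⇒ V=6.6699 continue | (k=5,j=3): S=95.8292, K−S=0.0000, hold=1.6716 ⇒ V=1.6716 continue | (k=5,j=4): S=113.7166, K−S=0.0000, hold=0.1809 ⇒ V=0.1809 continue | (k=5,j=5): S=134.9429, K−S=0.0000, hold=0.0000 ⇒ V=0.0000 continue  boundary S*=68.0527
step 4: (k=4,j=0): S=62.4715, K−S=22.0885, hold=21.3651 ⇒ V=22.0885 exercise | (k=4,j=1): S=74.1325, K−S=10.4275, hold=11.2068 ⇒ V=11.2068 continue | (k=4,j=2): S=87.9700, K−S=0.0000, hold=3.9915 ⇒ V=3.9915 continue | (k=4,j=3): S=104.3905, K−S=0.0000, hold=0.8755 ⇒ V=0.8755 continue | (k=4,j=4): S=123.8760, K−S=0.0000, hold=0.0845 ⇒ V=0.0845 continue  boundary S*=62.4715
step 3: (k=3,j=0): S=68.0527, K−S=16.5073, hold=16.1926 ⇒ V=16.5073 exercise | (k=3,j=1): S=80.7554, K−S=3.8046, hold=7.3268 ⇒ V=7.3268 continue | (k=3,j=2): S=95.8292, K−S=0.0000, hold=2.3232 ⇒ V=2.3232 continue | (k=3,j=3): S=113.7166, K−S=0.0000, hold=0.4532 ⇒ V=0.4532 continue  boundary S*=68.0527
step 2: (k=2,j=0): S=74.1325, K−S=10.4275, hold=11.5514 ⇒ V=11.5514 continue | (k=2,j=1): S=87.9700, K−S=0.0000, hold=4.6400 ⇒ V=4.6400 continue | (k=2,j=2): S=104.3905, K−S=0.0000, hold=1.3226 ⇒ V=1.3226 continue  boundary S*=-
step 1: (k=1,j=0): S=80.7554, K−S=3.8046, hold=7.8279 ⇒ V=7.8279 continue | (k=1,j=1): S=95.8292, K−S=0.0000, hold=2.8605 ⇒ V=2.8605 continue  boundary S*=-
step 0: (k=0,j=0): S=87.9700, K−S=0.0000, hold=5.1557 ⇒ V=5.1557 continue  boundary S*=-

price = 5.1557
boundary = - - - 68.0527 62.4715 68.0527 62.4715 68.0527 74.1325
tree:
5.1557
7.8279 2.8605
11.5514 4.6400 1.3226
16.5073 7.3268 2.3232 0.4532
22.0885 11.2068 3.9915 0.8755 0.0845
27.2119 16.5073 6.6699 1.6716 0.1809 0.0000
31.9151 22.0885 10.7514 3.1444 0.3875 0.0000 0.0000
36.2327 27.2119 16.5073 5.8014 0.8297 0.0000 0.0000 0.0000
40.1961 31.9151 22.0885 10.4275 1.7767 0.0000 0.0000 0.0000 0.0000
43.8345 36.2327 27.2119 16.5073 3.8046 0.0000 0.0000 0.0000 0.0000 0.0000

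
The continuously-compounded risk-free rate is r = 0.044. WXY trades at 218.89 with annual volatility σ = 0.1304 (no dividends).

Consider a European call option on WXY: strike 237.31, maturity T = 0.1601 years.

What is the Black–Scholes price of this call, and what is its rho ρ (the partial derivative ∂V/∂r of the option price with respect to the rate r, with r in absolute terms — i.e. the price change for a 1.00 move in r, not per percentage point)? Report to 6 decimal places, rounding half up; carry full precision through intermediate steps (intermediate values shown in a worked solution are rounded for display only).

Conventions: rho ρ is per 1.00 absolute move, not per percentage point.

σ√T = 0.1304·√0.1601 = 0.052176
d₁ = (ln(S/K) + (r+σ²/2)T) / (σ√T) = (ln(218.89/237.31) + (0.044+0.1304²/2)·0.1601) / 0.052176 = (-0.080798 + 0.008406) / 0.052176 = -1.387458
d₂ = d₁ − σ√T = -1.387458 − 0.052176 = -1.439634
e^{−rT} = 0.992980
N(d₁) = 0.082651,  N(d₂) = 0.074986
Call price V = S·N(d₁) − K·e^{−rT}·N(d₂) = 18.091508 − 17.669897 = 0.421611
ρ = K·T·e^{−rT}·N(d₂) = 2.828950

price = 0.421611
ρ = 2.828950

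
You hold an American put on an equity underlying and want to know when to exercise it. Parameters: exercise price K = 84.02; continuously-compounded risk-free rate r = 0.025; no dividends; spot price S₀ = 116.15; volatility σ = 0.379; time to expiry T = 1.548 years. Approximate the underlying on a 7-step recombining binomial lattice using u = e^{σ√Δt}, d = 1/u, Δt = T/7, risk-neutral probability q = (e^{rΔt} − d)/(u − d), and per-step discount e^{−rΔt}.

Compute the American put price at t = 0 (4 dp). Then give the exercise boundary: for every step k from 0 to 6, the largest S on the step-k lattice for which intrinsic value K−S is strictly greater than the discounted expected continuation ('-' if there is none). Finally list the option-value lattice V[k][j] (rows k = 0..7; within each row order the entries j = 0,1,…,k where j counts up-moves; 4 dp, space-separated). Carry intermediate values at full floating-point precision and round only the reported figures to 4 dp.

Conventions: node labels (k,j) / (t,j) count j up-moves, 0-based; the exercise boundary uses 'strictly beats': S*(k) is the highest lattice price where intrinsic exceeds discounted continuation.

Δt=0.22114  u=1.19510  d=0.83675  q=0.47103  discount=0.99449
step 7 (expiry): payoffs max(K−S,0) = 50.6623 36.3767 15.9730 0.0000 0.0000 0.0000 0.0000 0.0000
step 6: (k=6,j=0): S=39.8657, K−S=44.1543, hold=43.6911 ⇒ V=44.1543 exercise | (k=6,j=1): S=56.9385, K−S=27.0815, hold=26.6183 ⇒ V=27.0815 exercise | (k=6,j=2): S=81.3228, K−S=2.6972, hold=8.4026 ⇒ V=8.4026 continue | (k=6,j=3): S=116.1500, K−S=0.0000, hold=0.0000 ⇒ V=0.0000 continue | (k=6,j=4): S=165.8922, K−S=0.0000, hold=0.0000 ⇒ V=0.0000 continue | (k=6,j=5): S=236.9369, K−S=0.0000, hold=0.0000 ⇒ V=0.0000 continue | (k=6,j=6): S=338.4072, K−S=0.0000, hold=0.0000 ⇒ V=0.0000 continue  boundary S*=56.9385
step 5: (k=5,j=0): S=47.6433, K−S=36.3767, hold=35.9134 ⇒ V=36.3767 exercise | (k=5,j=1): S=68.0470, K−S=15.9730, hold=18.1824 ⇒ V=18.1824 continue | (k=5,j=2): S=97.1887, K−S=0.0000, hold=4.4202 ⇒ V=4.4202 continue | (k=5,j=3): S=138.8106, K−S=0.0000, hold=0.0000 ⇒ V=0.0000 continue | (k=5,j=4): S=198.2574, K−S=0.0000, hold=0.0000 ⇒ V=0.0000 continue | (k=5,j=5): S=283.1628, K−S=0.0000, hold=0.0000 ⇒ V=0.0000 continue  boundary S*=47.6433
step 4: (k=4,j=0): S=56.9385, K−S=27.0815, hold=27.6533 ⇒ V=27.6533 continue | (k=4,j=1): S=81.3228, K−S=2.6972, hold=11.6355 ⇒ V=11.6355 continue | (k=4,j=2): S=116.1500, K−S=0.0000, hold=2.3253 ⇒ V=2.3253 continue | (k=4,j=3): S=165.8922, K−S=0.0000, hold=0.0000 ⇒ V=0.0000 continue | (k=4,j=4): S=236.9369, K−S=0.0000, hold=0.0000 ⇒ V=0.0000 continue  boundary S*=-
step 3: (k=3,j=0): S=68.0470, K−S=15.9730, hold=19.9975 ⇒ V=19.9975 continue | (k=3,j=1): S=97.1887, K−S=0.0000, hold=7.2101 ⇒ V=7.2101 continue | (k=3,j=2): S=138.8106, K−S=0.0000, hold=1.2232 ⇒ V=1.2232 continue | (k=3,j=3): S=198.2574, K−S=0.0000, hold=0.0000 ⇒ V=0.0000 continue  boundary S*=-
step 2: (k=2,j=0): S=81.3228, K−S=2.6972, hold=13.8972 ⇒ V=13.8972 continue | (k=2,j=1): S=116.1500, K−S=0.0000, hold=4.3659 ⇒ V=4.3659 continue | (k=2,j=2): S=165.8922, K−S=0.0000, hold=0.6435 ⇒ V=0.6435 continue  boundary S*=-
step 1: (k=1,j=0): S=97.1887, K−S=0.0000, hold=9.3558 ⇒ V=9.3558 continue | (k=1,j=1): S=138.8106, K−S=0.0000, hold=2.5981 ⇒ V=2.5981 continue  boundary S*=-
step 0: (k=0,j=0): S=116.1500, K−S=0.0000, hold=6.1387 ⇒ V=6.1387 continue  boundary S*=-

price = 6.1387
boundary = - - - - - 47.6433 56.9385
tree:
6.1387
9.3558 2.5981
13.8972 4.3659 0.6435
19.9975 7.2101 1.2232 0.0000
27.6533 11.6355 2.3253 0.0000 0.0000
36.3767 18.1824 4.4202 0.0000 0.0000 0.0000
44.1543 27.0815 8.4026 0.0000 0.0000 0.0000 0.0000
50.6623 36.3767 15.9730 0.0000 0.0000 0.0000 0.0000 0.0000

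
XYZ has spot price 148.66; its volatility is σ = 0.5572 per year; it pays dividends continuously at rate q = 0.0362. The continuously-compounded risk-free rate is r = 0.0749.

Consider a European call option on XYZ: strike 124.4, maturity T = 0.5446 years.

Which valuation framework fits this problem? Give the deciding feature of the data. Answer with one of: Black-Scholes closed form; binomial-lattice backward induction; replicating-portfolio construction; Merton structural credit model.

Key observation: with XYZ following a GBM at constant σ and r, the European call struck at 124.4 prices in closed form — nothing here needs a stepwise model or a balance sheet.

framework: Black-Scholes closed form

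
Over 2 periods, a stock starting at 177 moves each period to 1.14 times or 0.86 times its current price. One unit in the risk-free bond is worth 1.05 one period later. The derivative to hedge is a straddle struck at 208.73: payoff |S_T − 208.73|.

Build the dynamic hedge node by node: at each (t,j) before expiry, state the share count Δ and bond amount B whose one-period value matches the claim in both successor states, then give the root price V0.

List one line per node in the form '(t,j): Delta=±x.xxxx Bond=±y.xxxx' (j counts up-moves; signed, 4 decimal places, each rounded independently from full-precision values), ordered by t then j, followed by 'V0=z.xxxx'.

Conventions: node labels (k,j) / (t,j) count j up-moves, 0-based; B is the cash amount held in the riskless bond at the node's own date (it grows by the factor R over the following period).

No-arbitrage ⇒ martingale measure with p* = (R−d)/(u−d) = 0.6786.
Terminal payoffs: V(2,0)=77.8208, V(2,1)=35.1992, V(2,2)=21.2992
(1,0): S=152.2200. Δ = (V_up−V_dn)/(S_up−S_dn) = (35.1992−77.8208)/(173.5308−130.9092) = -1.0000. V = [p*·35.1992 + (1−p*)·77.8208]/1.05 = 46.5705. B = V − Δ·S = 198.7905.
(1,1): S=201.7800. Δ = (V_up−V_dn)/(S_up−S_dn) = (21.2992−35.1992)/(230.0292−173.5308) = -0.2460. V = [p*·21.2992 + (1−p*)·35.1992]/1.05 = 24.5401. B = V − Δ·S = 74.1829.
(0,0): S=177.0000. Δ = (V_up−V_dn)/(S_up−S_dn) = (24.5401−46.5705)/(201.7800−152.2200) = -0.4445. V = [p*·24.5401 + (1−p*)·46.5705]/1.05 = 30.1155. B = V − Δ·S = 108.7956.
Sanity check at the root: Δ(0,0)·S0 + B(0,0) reproduces V0 = 30.1155.

(0,0): Delta=-0.4445 Bond=108.7956
(1,0): Delta=-1.0000 Bond=198.7905
(1,1): Delta=-0.2460 Bond=74.1829
V0=30.1155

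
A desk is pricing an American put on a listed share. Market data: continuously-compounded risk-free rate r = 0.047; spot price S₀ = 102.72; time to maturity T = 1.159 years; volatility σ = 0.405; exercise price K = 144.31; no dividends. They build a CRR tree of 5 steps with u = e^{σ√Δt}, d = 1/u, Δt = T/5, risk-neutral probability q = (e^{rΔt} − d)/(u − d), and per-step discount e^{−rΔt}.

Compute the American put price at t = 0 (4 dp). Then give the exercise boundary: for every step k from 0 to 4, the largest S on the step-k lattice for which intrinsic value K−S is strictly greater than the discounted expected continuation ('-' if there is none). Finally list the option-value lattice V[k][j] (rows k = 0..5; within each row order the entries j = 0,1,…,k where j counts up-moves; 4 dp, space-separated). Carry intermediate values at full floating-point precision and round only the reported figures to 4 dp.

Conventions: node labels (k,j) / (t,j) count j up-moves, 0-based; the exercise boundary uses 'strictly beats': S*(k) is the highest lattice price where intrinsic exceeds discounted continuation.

price = 44.9242
boundary = - 84.5224 69.5487 84.5224 102.7200
tree:
44.9242
59.7876 29.8049
74.7613 43.2037 15.9310
87.0823 59.7876 26.1761 5.1659
97.2206 74.7613 41.5900 10.0302 0.0000
105.5628 87.0823 59.7876 19.4745 0.0000 0.0000

Δt=0.23180  u=1.21530  d=0.82284  q=0.47932  discount=0.98916
step 5 (expiry): payoffs max(K−S,0) = 105.5628 87.0823 59.7876 19.4745 0.0000 0.0000
step 4: (k=4,j=0): S=47.0894, K−S=97.2206, hold=95.6569 ⇒ V=97.2206 exercise | (k=4,j=1): S=69.5487, K−S=74.7613, hold=73.1976 ⇒ V=74.7613 exercise | (k=4,j=2): S=102.7200, K−S=41.5900, hold=40.0263 ⇒ V=41.5900 exercise | (k=4,j=3): S=151.7124, K−S=0.0000, hold=10.0302 ⇒ V=10.0302 continue | (k=4,j=4): S=224.0716, K−S=0.0000, hold=0.0000 ⇒ V=0.0000 continue  boundary S*=102.7200
step 3: (k=3,j=0): S=57.2277, K−S=87.0823, hold=85.5187 ⇒ V=87.0823 exercise | (k=3,j=1): S=84.5224, K−S=59.7876, hold=58.2239 ⇒ V=59.7876 exercise | (k=3,j=2): S=124.8355, K−S=19.4745, hold=26.1761 ⇒ V=26.1761 continue | (k=3,j=3): S=184.3758, K−S=0.0000, hold=5.1659 ⇒ V=5.1659 continue  boundary S*=84.5224
step 2: (k=2,j=0): S=69.5487, K−S=74.7613, hold=73.1976 ⇒ V=74.7613 exercise | (k=2,j=1): S=102.7200, K−S=41.5900, hold=43.2037 ⇒ V=43.2037 continue | (k=2,j=2): S=151.7124, K−S=0.0000, hold=15.9310 ⇒ V=15.9310 continue  boundary S*=69.5487
step 1: (k=1,j=0): S=84.5224, K−S=59.7876, hold=58.9890 ⇒ V=59.7876 exercise | (k=1,j=1): S=124.8355, K−S=19.4745, hold=29.8049 ⇒ V=29.8049 continue  boundary S*=84.5224
step 0: (k=0,j=0): S=102.7200, K−S=41.5900, hold=44.9242 ⇒ V=44.9242 continue  boundary S*=-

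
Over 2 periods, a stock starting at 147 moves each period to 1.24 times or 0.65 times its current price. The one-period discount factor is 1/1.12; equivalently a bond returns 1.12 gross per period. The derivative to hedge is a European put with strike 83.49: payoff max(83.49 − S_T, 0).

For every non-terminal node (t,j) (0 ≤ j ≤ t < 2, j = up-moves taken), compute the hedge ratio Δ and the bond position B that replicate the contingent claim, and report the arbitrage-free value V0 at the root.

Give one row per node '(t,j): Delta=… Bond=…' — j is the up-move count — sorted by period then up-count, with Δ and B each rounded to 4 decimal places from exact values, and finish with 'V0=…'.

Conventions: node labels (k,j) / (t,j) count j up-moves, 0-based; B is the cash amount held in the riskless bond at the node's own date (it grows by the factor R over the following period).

Risk-neutral probability p* = (R−d)/(u−d) = (1.12−0.65)/(1.24−0.65) = 0.7966.
Terminal payoffs: V(2,0)=21.3825, V(2,1)=0.0000, V(2,2)=0.0000
Node (1,0) S=95.5500: V=(p*·0.0000+(1−p*)·21.3825)/1.12=3.8830; Δ=(0.0000−21.3825)/(118.4820−62.1075)=-0.3793; B=V−Δ·S=40.1245
Node (1,1) S=182.2800: V=(p*·0.0000+(1−p*)·0.0000)/1.12=0.0000; Δ=(0.0000−0.0000)/(226.0272−118.4820)=0.0000; B=V−Δ·S=0.0000
Node (0,0) S=147.0000: V=(p*·0.0000+(1−p*)·3.8830)/1.12=0.7051; Δ=(0.0000−3.8830)/(182.2800−95.5500)=-0.0448; B=V−Δ·S=7.2865
As a check, the time-0 holding Δ(0,0)·S0 + B(0,0) comes to 0.7051 — exactly V0.

(0,0): Delta=-0.0448 Bond=7.2865
(1,0): Delta=-0.3793 Bond=40.1245
(1,1): Delta=0.0000 Bond=0.0000
V0=0.7051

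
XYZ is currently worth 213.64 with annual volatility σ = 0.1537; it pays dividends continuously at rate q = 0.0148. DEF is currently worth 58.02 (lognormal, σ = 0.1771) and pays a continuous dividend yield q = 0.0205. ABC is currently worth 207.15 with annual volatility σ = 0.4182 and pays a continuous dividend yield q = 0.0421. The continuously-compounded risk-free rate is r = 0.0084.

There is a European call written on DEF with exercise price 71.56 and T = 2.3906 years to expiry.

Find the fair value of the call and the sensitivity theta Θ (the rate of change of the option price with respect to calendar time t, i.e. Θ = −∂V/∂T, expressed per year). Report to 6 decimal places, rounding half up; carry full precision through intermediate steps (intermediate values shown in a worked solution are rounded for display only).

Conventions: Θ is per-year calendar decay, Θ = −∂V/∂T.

price = 1.792449
Θ = -0.794008

σ√T = 0.1771·√2.3906 = 0.273824
d₁ = (ln(S/K) + (r−q+σ²/2)T) / (σ√T) = (ln(58.02/71.56) + (0.0084−0.0205+0.1771²/2)·2.3906) / 0.273824 = (-0.209748 + 0.008564) / 0.273824 = -0.734722
d₂ = d₁ − σ√T = -0.734722 − 0.273824 = -1.008547
e^{−rT} = 0.980119
e^{−qT} = 0.952174
N(d₁) = 0.231254,  N(d₂) = 0.156596
Call price V = S·e^{−qT}·N(d₁) − K·e^{−rT}·N(d₂) = 12.775677 − 10.983228 = 1.792449
φ(d₁) = (1/√(2π))·e^{−d₁²/2} = 0.304572
Θ = −S·e^{−qT}·φ(d₁)·σ/(2√T) + q·S·e^{−qT}·N(d₁) − r·K·e^{−rT}·N(d₂) = −0.963650 + 0.261901 − 0.092259 = -0.794008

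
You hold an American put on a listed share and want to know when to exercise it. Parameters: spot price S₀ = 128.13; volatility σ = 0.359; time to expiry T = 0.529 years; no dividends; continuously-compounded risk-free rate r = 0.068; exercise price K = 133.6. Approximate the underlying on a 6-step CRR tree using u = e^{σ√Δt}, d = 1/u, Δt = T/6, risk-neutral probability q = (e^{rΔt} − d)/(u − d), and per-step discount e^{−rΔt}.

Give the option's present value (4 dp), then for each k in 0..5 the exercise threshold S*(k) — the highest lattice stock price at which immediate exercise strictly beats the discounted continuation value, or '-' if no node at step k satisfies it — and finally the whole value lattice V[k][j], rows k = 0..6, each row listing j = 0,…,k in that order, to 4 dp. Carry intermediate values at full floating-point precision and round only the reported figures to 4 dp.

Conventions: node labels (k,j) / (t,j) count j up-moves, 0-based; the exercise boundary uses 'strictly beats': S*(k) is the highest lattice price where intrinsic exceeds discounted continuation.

price = 14.5696
boundary = - - - 93.0608 103.5289 115.1745
tree:
14.5696
21.3524 8.0027
30.1198 12.8945 3.2367
40.5392 20.1251 5.8627 0.6654
49.9488 30.0711 10.4809 1.3430 0.0000
58.4070 40.5392 18.4255 2.7103 0.0000 0.0000
66.0099 49.9488 30.0711 5.4700 0.0000 0.0000 0.0000

params: Δt=0.08817 u=1.11249 d=0.89889 q=0.50153 e^(-rΔt)=0.99402
t_6 payoffs: 66.0099 49.9488 30.0711 5.4700 0.0000 0.0000 0.0000
t_5: node(5,0) S=75.1930 payoff=58.4070 vs cont=57.6084 → 58.4070 [stop]  node(5,1) S=93.0608 payoff=40.5392 vs cont=39.7406 → 40.5392 [stop]  node(5,2) S=115.1745 payoff=18.4255 vs cont=17.6270 → 18.4255 [stop]  node(5,3) S=142.5429 payoff=0.0000 vs cont=2.7103 → 2.7103 [wait]  node(5,4) S=176.4147 payoff=0.0000 vs cont=0.0000 → 0.0000 [wait]  node(5,5) S=218.3354 payoff=0.0000 vs cont=0.0000 → 0.0000 [wait]  ⇒ S*(5)=115.1745
t_4: node(4,0) S=83.6512 payoff=49.9488 vs cont=49.1502 → 49.9488 [stop]  node(4,1) S=103.5289 payoff=30.0711 vs cont=29.2725 → 30.0711 [stop]  node(4,2) S=128.1300 payoff=5.4700 vs cont=10.4809 → 10.4809 [wait]  node(4,3) S=158.5770 payoff=0.0000 vs cont=1.3430 → 1.3430 [wait]  node(4,4) S=196.2590 payoff=0.0000 vs cont=0.0000 → 0.0000 [wait]  ⇒ S*(4)=103.5289
t_3: node(3,0) S=93.0608 payoff=40.5392 vs cont=39.7406 → 40.5392 [stop]  node(3,1) S=115.1745 payoff=18.4255 vs cont=20.1251 → 20.1251 [wait]  node(3,2) S=142.5429 payoff=0.0000 vs cont=5.8627 → 5.8627 [wait]  node(3,3) S=176.4147 payoff=0.0000 vs cont=0.6654 → 0.6654 [wait]  ⇒ S*(3)=93.0608
t_2: node(2,0) S=103.5289 payoff=30.0711 vs cont=30.1198 → 30.1198 [wait]  node(2,1) S=128.1300 payoff=5.4700 vs cont=12.8945 → 12.8945 [wait]  node(2,2) S=158.5770 payoff=0.0000 vs cont=3.2367 → 3.2367 [wait]  ⇒ S*(2)=-
t_1: node(1,0) S=115.1745 payoff=18.4255 vs cont=21.3524 → 21.3524 [wait]  node(1,1) S=142.5429 payoff=0.0000 vs cont=8.0027 → 8.0027 [wait]  ⇒ S*(1)=-
t_0: node(0,0) S=128.1300 payoff=5.4700 vs cont=14.5696 → 14.5696 [wait]  ⇒ S*(0)=-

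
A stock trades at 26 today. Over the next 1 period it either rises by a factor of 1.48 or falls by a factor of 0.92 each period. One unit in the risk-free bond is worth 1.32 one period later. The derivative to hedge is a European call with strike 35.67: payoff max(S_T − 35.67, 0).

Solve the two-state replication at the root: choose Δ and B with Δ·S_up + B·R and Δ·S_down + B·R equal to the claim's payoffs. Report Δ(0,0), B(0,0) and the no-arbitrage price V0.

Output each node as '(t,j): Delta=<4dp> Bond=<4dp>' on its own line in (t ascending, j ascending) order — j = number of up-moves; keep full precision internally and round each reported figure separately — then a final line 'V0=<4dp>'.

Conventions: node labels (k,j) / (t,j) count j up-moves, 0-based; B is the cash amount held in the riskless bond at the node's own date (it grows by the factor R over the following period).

Under the risk-neutral measure, an up-move has probability p* = (R−d)/(u−d) = 0.7143 and values discount at R = 1.32.
Payoffs at expiry: V(1,0)=0.0000, V(1,1)=2.8100
Node (0,0) S=26.0000: V=(p*·2.8100+(1−p*)·0.0000)/1.32=1.5206; Δ=(2.8100−0.0000)/(38.4800−23.9200)=0.1930; B=V−Δ·S=-3.4973
Verification: the root portfolio costs Δ(0,0)·S0 + B(0,0) = 1.5206, matching V0.

(0,0): Delta=0.1930 Bond=-3.4973
V0=1.5206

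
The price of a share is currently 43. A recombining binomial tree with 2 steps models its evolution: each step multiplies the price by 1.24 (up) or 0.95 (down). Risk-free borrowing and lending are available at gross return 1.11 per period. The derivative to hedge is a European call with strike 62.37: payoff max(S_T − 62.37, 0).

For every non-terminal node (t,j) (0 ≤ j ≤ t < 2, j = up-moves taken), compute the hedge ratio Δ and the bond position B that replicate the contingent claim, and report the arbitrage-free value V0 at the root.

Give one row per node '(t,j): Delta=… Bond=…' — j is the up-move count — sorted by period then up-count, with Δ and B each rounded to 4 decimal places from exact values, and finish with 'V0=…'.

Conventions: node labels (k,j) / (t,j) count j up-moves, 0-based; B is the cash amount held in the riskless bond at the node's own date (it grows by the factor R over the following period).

No-arbitrage ⇒ martingale measure with p* = (R−d)/(u−d) = 0.5517.
At maturity the claim pays: V(2,0)=0.0000, V(2,1)=0.0000, V(2,2)=3.7468
Node (1,0) S=40.8500: V=(p*·0.0000+(1−p*)·0.0000)/1.11=0.0000; Δ=(0.0000−0.0000)/(50.6540−38.8075)=0.0000; B=V−Δ·S=0.0000
Node (1,1) S=53.3200: V=(p*·3.7468+(1−p*)·0.0000)/1.11=1.8623; Δ=(3.7468−0.0000)/(66.1168−50.6540)=0.2423; B=V−Δ·S=-11.0577
Node (0,0) S=43.0000: V=(p*·1.8623+(1−p*)·0.0000)/1.11=0.9257; Δ=(1.8623−0.0000)/(53.3200−40.8500)=0.1493; B=V−Δ·S=-5.4962
Verification: the root portfolio costs Δ(0,0)·S0 + B(0,0) = 0.9257, matching V0.

(0,0): Delta=0.1493 Bond=-5.4962
(1,0): Delta=0.0000 Bond=0.0000
(1,1): Delta=0.2423 Bond=-11.0577
V0=0.9257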